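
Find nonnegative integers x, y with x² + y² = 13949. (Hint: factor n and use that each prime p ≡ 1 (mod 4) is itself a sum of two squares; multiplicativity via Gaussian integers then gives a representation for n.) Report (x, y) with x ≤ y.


Step 1: Factor n = 13949 = 13 · 29 · 37.
Step 2: Check the mod-4 condition on each prime factor: 13 ≡ 1 (mod 4), exponent 1; 29 ≡ 1 (mod 4), exponent 1; 37 ≡ 1 (mod 4), exponent 1.
All primes ≡ 3 (mod 4) appear to even exponent (or don't appear), so by the two-squares theorem n IS expressible as a sum of two squares.
Step 3: Build a representation. Here n = 13 · 29 · 37 is a product of primes ≡ 1 (mod 4). Each prime p ≡ 1 (mod 4) is itself a sum of two squares; find a² by testing p − a² for a perfect square:
  13: 13 − 1² = 12, 13 − 2² = 9 = 3² ⇒ 13 = 2² + 3².
  29: 29 − 1² = 28, 29 − 2² = 25 = 5² ⇒ 29 = 2² + 5².
  37: 37 − 1² = 36 = 6² ⇒ 37 = 1² + 6².
  Combine using the Brahmagupta–Fibonacci identity (a² + b²)(c² + d²) = (ac − bd)² + (ad + bc)² = (ac + bd)² + (ad − bc)²:
  13 · 29 = 377: from (2² + 3²)(2² + 5²), take (2·2 − 3·5, 2·5 + 3·2) = (4 − 15, 10 + 6) = (-11, 16); dropping signs (only squares matter) gives (11, 16); check 11² + 16² = 121 + 256 = 377 ✓.
  377 · 37 = 13949: from (11² + 16²)(1² + 6²), take (11·1 − 16·6, 11·6 + 16·1) = (11 − 96, 66 + 16) = (-85, 82); dropping signs (only squares matter) gives (85, 82); check 85² + 82² = 7225 + 6724 = 13949 ✓.
Step 4: Order so x ≤ y and verify: 82² + 85² = 6724 + 7225 = 13949 = n. ✓

n = 13949 = 82² + 85² (one valid representation with x ≤ y).


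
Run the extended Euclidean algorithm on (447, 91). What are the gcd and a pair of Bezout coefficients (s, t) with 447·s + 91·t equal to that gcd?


Euclidean algorithm on (447, 91) — divide until remainder is 0:
  447 = 4 · 91 + 83
  91 = 1 · 83 + 8
  83 = 10 · 8 + 3
  8 = 2 · 3 + 2
  3 = 1 · 2 + 1
  2 = 2 · 1 + 0
gcd(447, 91) = 1.
Track Bezout coefficients alongside the remainders: start with r₀ = 447 = a·1 + b·0 (s = 1, t = 0) and r₁ = 91 = a·0 + b·1 (s = 0, t = 1); each new remainder r_{k+1} = r_{k-1} − q_k·r_k inherits s_{k+1} = s_{k-1} − q_k·s_k, t_{k+1} = t_{k-1} − q_k·t_k, so r_k = a·s_k + b·t_k at every step:
  q = 4: r = 83, s = 1 − 4·0 = 1, t = 0 − 4·1 = -4  (check: 447·1 + 91·(-4) = 83)
  q = 1: r = 8, s = 0 − 1·1 = -1, t = 1 − 1·(-4) = 5  (check: 447·(-1) + 91·5 = 8)
  q = 10: r = 3, s = 1 − 10·(-1) = 11, t = -4 − 10·5 = -54  (check: 447·11 + 91·(-54) = 3)
  q = 2: r = 2, s = -1 − 2·11 = -23, t = 5 − 2·(-54) = 113  (check: 447·(-23) + 91·113 = 2)
  q = 1: r = 1, s = 11 − 1·(-23) = 34, t = -54 − 1·113 = -167  (check: 447·34 + 91·(-167) = 1)
The row with r = 1 (the gcd) gives the Bezout coefficients s = 34, t = -167.
Result: 447 · (34) + 91 · (-167) = 1.

gcd(447, 91) = 1; s = 34, t = -167 (check: 447·34 + 91·(-167) = 1).


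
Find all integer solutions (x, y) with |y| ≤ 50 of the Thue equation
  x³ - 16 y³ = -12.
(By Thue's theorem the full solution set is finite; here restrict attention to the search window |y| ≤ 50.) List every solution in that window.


The equation is x³ - 16y³ = -12. For fixed y, x³ = 16·y³ − 12, so a solution requires the RHS to be a perfect cube.
Strategy: iterate y from -50 to 50, compute RHS = 16·y³ − 12, and check whether it is a (positive or negative) perfect cube.
Check small values of y:
  y = 0: RHS = -12 is not a perfect cube.
  y = 1: RHS = 4 is not a perfect cube.
  y = -1: RHS = -28 is not a perfect cube.
  y = 2: RHS = 116 is not a perfect cube.
  y = -2: RHS = -140 is not a perfect cube.
  y = 3: RHS = 420 is not a perfect cube.
  y = -3: RHS = -444 is not a perfect cube.
Continuing the search up to |y| = 50 finds no solutions either.
No (x, y) in the scanned range satisfies the equation.

No integer solutions with |y| ≤ 50.


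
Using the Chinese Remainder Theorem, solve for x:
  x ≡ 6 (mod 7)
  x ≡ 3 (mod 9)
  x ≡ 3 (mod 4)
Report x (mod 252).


Moduli 7, 9, 4 are pairwise coprime; by CRT there is a unique solution modulo M = 7 · 9 · 4 = 252.
Solve pairwise, accumulating the modulus:
  Start with x ≡ 6 (mod 7).
  Combine with x ≡ 3 (mod 9): since gcd(7, 9) = 1, we get a unique residue mod 63.
    Write x = 6 + 7·t and substitute into x ≡ 3 (mod 9): 7·t ≡ 3 − 6 = -3 (mod 9).
    Reduce coefficients mod 9: 7·t ≡ 6 (mod 9).
    The inverse of 7 mod 9 is 4 (since 7·4 = 28 = 3·9 + 1), so t ≡ 4·6 = 24 ≡ 6 (mod 9).
    Then x = 6 + 7·6 = 48, valid modulo lcm(7, 9) = 63: x ≡ 48 (mod 63).
  Combine with x ≡ 3 (mod 4): since gcd(63, 4) = 1, we get a unique residue mod 252.
    Write x = 48 + 63·t and substitute into x ≡ 3 (mod 4): 63·t ≡ 3 − 48 = -45 (mod 4).
    Reduce coefficients mod 4: 3·t ≡ 3 (mod 4).
    The inverse of 3 mod 4 is 3 (since 3·3 = 9 = 2·4 + 1), so t ≡ 3·3 = 9 ≡ 1 (mod 4).
    Then x = 48 + 63·1 = 111, valid modulo lcm(63, 4) = 252: x ≡ 111 (mod 252).
Verify: 111 mod 7 = 6 ✓, 111 mod 9 = 3 ✓, 111 mod 4 = 3 ✓.

x ≡ 111 (mod 252).


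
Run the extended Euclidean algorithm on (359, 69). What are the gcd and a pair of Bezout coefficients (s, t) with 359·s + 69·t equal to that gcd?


Euclidean algorithm on (359, 69) — divide until remainder is 0:
  359 = 5 · 69 + 14
  69 = 4 · 14 + 13
  14 = 1 · 13 + 1
  13 = 13 · 1 + 0
gcd(359, 69) = 1.
Track Bezout coefficients alongside the remainders: start with r₀ = 359 = a·1 + b·0 (s = 1, t = 0) and r₁ = 69 = a·0 + b·1 (s = 0, t = 1); each new remainder r_{k+1} = r_{k-1} − q_k·r_k inherits s_{k+1} = s_{k-1} − q_k·s_k, t_{k+1} = t_{k-1} − q_k·t_k, so r_k = a·s_k + b·t_k at every step:
  q = 5: r = 14, s = 1 − 5·0 = 1, t = 0 − 5·1 = -5  (check: 359·1 + 69·(-5) = 14)
  q = 4: r = 13, s = 0 − 4·1 = -4, t = 1 − 4·(-5) = 21  (check: 359·(-4) + 69·21 = 13)
  q = 1: r = 1, s = 1 − 1·(-4) = 5, t = -5 − 1·21 = -26  (check: 359·5 + 69·(-26) = 1)
The row with r = 1 (the gcd) gives the Bezout coefficients s = 5, t = -26.
Result: 359 · (5) + 69 · (-26) = 1.

gcd(359, 69) = 1; s = 5, t = -26 (check: 359·5 + 69·(-26) = 1).


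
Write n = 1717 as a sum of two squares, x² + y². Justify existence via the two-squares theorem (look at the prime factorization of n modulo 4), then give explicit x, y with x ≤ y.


Step 1: Factor n = 1717 = 17 · 101.
Step 2: Check the mod-4 condition on each prime factor: 17 ≡ 1 (mod 4), exponent 1; 101 ≡ 1 (mod 4), exponent 1.
All primes ≡ 3 (mod 4) appear to even exponent (or don't appear), so by the two-squares theorem n IS expressible as a sum of two squares.
Step 3: Build a representation. Here n = 17 · 101 is a product of primes ≡ 1 (mod 4). Each prime p ≡ 1 (mod 4) is itself a sum of two squares; find a² by testing p − a² for a perfect square:
  17: 17 − 1² = 16 = 4² ⇒ 17 = 1² + 4².
  101: 101 − 1² = 100 = 10² ⇒ 101 = 1² + 10².
  Combine using the Brahmagupta–Fibonacci identity (a² + b²)(c² + d²) = (ac − bd)² + (ad + bc)² = (ac + bd)² + (ad − bc)²:
  17 · 101 = 1717: from (1² + 4²)(1² + 10²), take (1·1 − 4·10, 1·10 + 4·1) = (1 − 40, 10 + 4) = (-39, 14); dropping signs (only squares matter) gives (39, 14); check 39² + 14² = 1521 + 196 = 1717 ✓.
Step 4: Order so x ≤ y and verify: 14² + 39² = 196 + 1521 = 1717 = n. ✓

n = 1717 = 14² + 39² (one valid representation with x ≤ y).


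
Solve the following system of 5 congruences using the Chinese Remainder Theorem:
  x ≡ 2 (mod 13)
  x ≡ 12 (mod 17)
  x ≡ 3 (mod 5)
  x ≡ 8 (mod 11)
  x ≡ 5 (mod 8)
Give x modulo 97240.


Product of moduli M = 13 · 17 · 5 · 11 · 8 = 97240.
Merge one congruence at a time:
  Start: x ≡ 2 (mod 13).
  Combine with x ≡ 12 (mod 17); new modulus lcm = 221.
    Write x = 2 + 13·t and substitute into x ≡ 12 (mod 17): 13·t ≡ 12 − 2 = 10 (mod 17).
    The inverse of 13 mod 17 is 4 (since 13·4 = 52 = 3·17 + 1), so t ≡ 4·10 = 40 ≡ 6 (mod 17).
    Then x = 2 + 13·6 = 80, valid modulo lcm(13, 17) = 221: x ≡ 80 (mod 221).
  Combine with x ≡ 3 (mod 5); new modulus lcm = 1105.
    Write x = 80 + 221·t and substitute into x ≡ 3 (mod 5): 221·t ≡ 3 − 80 = -77 (mod 5).
    Reduce coefficients mod 5: 1·t ≡ 3 (mod 5).
    So t ≡ 3 (mod 5).
    Then x = 80 + 221·3 = 743, valid modulo lcm(221, 5) = 1105: x ≡ 743 (mod 1105).
  Combine with x ≡ 8 (mod 11); new modulus lcm = 12155.
    Write x = 743 + 1105·t and substitute into x ≡ 8 (mod 11): 1105·t ≡ 8 − 743 = -735 (mod 11).
    Reduce coefficients mod 11: 5·t ≡ 2 (mod 11).
    The inverse of 5 mod 11 is 9 (since 5·9 = 45 = 4·11 + 1), so t ≡ 9·2 = 18 ≡ 7 (mod 11).
    Then x = 743 + 1105·7 = 8478, valid modulo lcm(1105, 11) = 12155: x ≡ 8478 (mod 12155).
  Combine with x ≡ 5 (mod 8); new modulus lcm = 97240.
    Write x = 8478 + 12155·t and substitute into x ≡ 5 (mod 8): 12155·t ≡ 5 − 8478 = -8473 (mod 8).
    Reduce coefficients mod 8: 3·t ≡ 7 (mod 8).
    The inverse of 3 mod 8 is 3 (since 3·3 = 9 = 1·8 + 1), so t ≡ 3·7 = 21 ≡ 5 (mod 8).
    Then x = 8478 + 12155·5 = 69253, valid modulo lcm(12155, 8) = 97240: x ≡ 69253 (mod 97240).
Verify against each original: 69253 mod 13 = 2, 69253 mod 17 = 12, 69253 mod 5 = 3, 69253 mod 11 = 8, 69253 mod 8 = 5.

x ≡ 69253 (mod 97240).


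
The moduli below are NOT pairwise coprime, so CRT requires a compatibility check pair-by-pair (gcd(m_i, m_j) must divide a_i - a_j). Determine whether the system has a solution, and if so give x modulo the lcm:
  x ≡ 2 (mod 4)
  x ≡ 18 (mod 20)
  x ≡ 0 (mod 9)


Moduli 4, 20, 9 are not pairwise coprime, so CRT works modulo lcm(m_i) when all pairwise compatibility conditions hold.
Pairwise compatibility: gcd(m_i, m_j) must divide a_i - a_j for every pair.
Merge one congruence at a time:
  Start: x ≡ 2 (mod 4).
  Combine with x ≡ 18 (mod 20): gcd(4, 20) = 4; 18 - 2 = 16, which IS divisible by 4, so compatible.
    Write x = 2 + 4·t and substitute into x ≡ 18 (mod 20): 4·t ≡ 18 − 2 = 16 (mod 20).
    Divide the congruence (and modulus) by g = 4: 1·t ≡ 4 (mod 5).
    So t ≡ 4 (mod 5).
    Then x = 2 + 4·4 = 18, valid modulo lcm(4, 20) = 20: x ≡ 18 (mod 20).
  Combine with x ≡ 0 (mod 9): gcd(20, 9) = 1; 0 - 18 = -18, which IS divisible by 1, so compatible.
    Write x = 18 + 20·t and substitute into x ≡ 0 (mod 9): 20·t ≡ 0 − 18 = -18 (mod 9).
    Reduce coefficients mod 9: 2·t ≡ 0 (mod 9).
    The inverse of 2 mod 9 is 5 (since 2·5 = 10 = 1·9 + 1), so t ≡ 5·0 = 0 ≡ 0 (mod 9).
    Then x = 18 + 20·0 = 18, valid modulo lcm(20, 9) = 180: x ≡ 18 (mod 180).
Verify: 18 mod 4 = 2, 18 mod 20 = 18, 18 mod 9 = 0.

x ≡ 18 (mod 180).


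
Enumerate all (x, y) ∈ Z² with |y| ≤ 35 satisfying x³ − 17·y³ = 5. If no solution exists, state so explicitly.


The equation is x³ - 17y³ = 5. For fixed y, x³ = 17·y³ + 5, so a solution requires the RHS to be a perfect cube.
Strategy: iterate y from -35 to 35, compute RHS = 17·y³ + 5, and check whether it is a (positive or negative) perfect cube.
Check small values of y:
  y = 0: RHS = 5 is not a perfect cube.
  y = 1: RHS = 22 is not a perfect cube.
  y = -1: RHS = -12 is not a perfect cube.
  y = 2: RHS = 141 is not a perfect cube.
  y = -2: RHS = -131 is not a perfect cube.
  y = 3: RHS = 464 is not a perfect cube.
  y = -3: RHS = -454 is not a perfect cube.
Continuing the search up to |y| = 35 finds no solutions either.
No (x, y) in the scanned range satisfies the equation.

No integer solutions with |y| ≤ 35.


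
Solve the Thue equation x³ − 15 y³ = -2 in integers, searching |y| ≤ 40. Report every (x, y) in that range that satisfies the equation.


The equation is x³ - 15y³ = -2. For fixed y, x³ = 15·y³ − 2, so a solution requires the RHS to be a perfect cube.
Strategy: iterate y from -40 to 40, compute RHS = 15·y³ − 2, and check whether it is a (positive or negative) perfect cube.
Check small values of y:
  y = 0: RHS = -2 is not a perfect cube.
  y = 1: RHS = 13 is not a perfect cube.
  y = -1: RHS = -17 is not a perfect cube.
  y = 2: RHS = 118 is not a perfect cube.
  y = -2: RHS = -122 is not a perfect cube.
  y = 3: RHS = 403 is not a perfect cube.
  y = -3: RHS = -407 is not a perfect cube.
Continuing the search up to |y| = 40 finds no solutions either.
No (x, y) in the scanned range satisfies the equation.

No integer solutions with |y| ≤ 40.


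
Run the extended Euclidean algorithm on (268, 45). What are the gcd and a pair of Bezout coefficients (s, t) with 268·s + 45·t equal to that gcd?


Euclidean algorithm on (268, 45) — divide until remainder is 0:
  268 = 5 · 45 + 43
  45 = 1 · 43 + 2
  43 = 21 · 2 + 1
  2 = 2 · 1 + 0
gcd(268, 45) = 1.
Track Bezout coefficients alongside the remainders: start with r₀ = 268 = a·1 + b·0 (s = 1, t = 0) and r₁ = 45 = a·0 + b·1 (s = 0, t = 1); each new remainder r_{k+1} = r_{k-1} − q_k·r_k inherits s_{k+1} = s_{k-1} − q_k·s_k, t_{k+1} = t_{k-1} − q_k·t_k, so r_k = a·s_k + b·t_k at every step:
  q = 5: r = 43, s = 1 − 5·0 = 1, t = 0 − 5·1 = -5  (check: 268·1 + 45·(-5) = 43)
  q = 1: r = 2, s = 0 − 1·1 = -1, t = 1 − 1·(-5) = 6  (check: 268·(-1) + 45·6 = 2)
  q = 21: r = 1, s = 1 − 21·(-1) = 22, t = -5 − 21·6 = -131  (check: 268·22 + 45·(-131) = 1)
The row with r = 1 (the gcd) gives the Bezout coefficients s = 22, t = -131.
Result: 268 · (22) + 45 · (-131) = 1.

gcd(268, 45) = 1; s = 22, t = -131 (check: 268·22 + 45·(-131) = 1).


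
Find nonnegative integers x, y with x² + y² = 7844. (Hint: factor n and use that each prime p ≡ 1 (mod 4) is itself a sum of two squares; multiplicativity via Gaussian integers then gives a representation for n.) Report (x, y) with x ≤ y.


Step 1: Factor n = 7844 = 2^2 · 37 · 53.
Step 2: Check the mod-4 condition on each prime factor: 2 = 2 (special); 37 ≡ 1 (mod 4), exponent 1; 53 ≡ 1 (mod 4), exponent 1.
All primes ≡ 3 (mod 4) appear to even exponent (or don't appear), so by the two-squares theorem n IS expressible as a sum of two squares.
Step 3: Build a representation. Group n = k² · m with k = 2 and m = 37 · 53 = 1961 (a product of primes ≡ 1 (mod 4)); a representation of m scales to one of n via (k·x)² + (k·y)² = k²(x² + y²). Each prime p ≡ 1 (mod 4) is itself a sum of two squares; find a² by testing p − a² for a perfect square:
  37: 37 − 1² = 36 = 6² ⇒ 37 = 1² + 6².
  53: 53 − 1² = 52, 53 − 2² = 49 = 7² ⇒ 53 = 2² + 7².
  Combine using the Brahmagupta–Fibonacci identity (a² + b²)(c² + d²) = (ac − bd)² + (ad + bc)² = (ac + bd)² + (ad − bc)²:
  37 · 53 = 1961: from (1² + 6²)(2² + 7²), take (1·2 − 6·7, 1·7 + 6·2) = (2 − 42, 7 + 12) = (-40, 19); dropping signs (only squares matter) gives (40, 19); check 40² + 19² = 1600 + 361 = 1961 ✓.
  Scale by k = 2: (2·40, 2·19) = (80, 38).
Step 4: Order so x ≤ y and verify: 38² + 80² = 1444 + 6400 = 7844 = n. ✓

n = 7844 = 38² + 80² (one valid representation with x ≤ y).


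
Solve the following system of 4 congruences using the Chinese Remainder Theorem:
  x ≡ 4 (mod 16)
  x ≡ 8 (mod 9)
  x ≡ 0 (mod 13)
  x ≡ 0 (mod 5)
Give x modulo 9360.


Product of moduli M = 16 · 9 · 13 · 5 = 9360.
Merge one congruence at a time:
  Start: x ≡ 4 (mod 16).
  Combine with x ≡ 8 (mod 9); new modulus lcm = 144.
    Write x = 4 + 16·t and substitute into x ≡ 8 (mod 9): 16·t ≡ 8 − 4 = 4 (mod 9).
    Reduce coefficients mod 9: 7·t ≡ 4 (mod 9).
    The inverse of 7 mod 9 is 4 (since 7·4 = 28 = 3·9 + 1), so t ≡ 4·4 = 16 ≡ 7 (mod 9).
    Then x = 4 + 16·7 = 116, valid modulo lcm(16, 9) = 144: x ≡ 116 (mod 144).
  Combine with x ≡ 0 (mod 13); new modulus lcm = 1872.
    Write x = 116 + 144·t and substitute into x ≡ 0 (mod 13): 144·t ≡ 0 − 116 = -116 (mod 13).
    Reduce coefficients mod 13: 1·t ≡ 1 (mod 13).
    So t ≡ 1 (mod 13).
    Then x = 116 + 144·1 = 260, valid modulo lcm(144, 13) = 1872: x ≡ 260 (mod 1872).
  Combine with x ≡ 0 (mod 5); new modulus lcm = 9360.
    Write x = 260 + 1872·t and substitute into x ≡ 0 (mod 5): 1872·t ≡ 0 − 260 = -260 (mod 5).
    Reduce coefficients mod 5: 2·t ≡ 0 (mod 5).
    The inverse of 2 mod 5 is 3 (since 2·3 = 6 = 1·5 + 1), so t ≡ 3·0 = 0 ≡ 0 (mod 5).
    Then x = 260 + 1872·0 = 260, valid modulo lcm(1872, 5) = 9360: x ≡ 260 (mod 9360).
Verify against each original: 260 mod 16 = 4, 260 mod 9 = 8, 260 mod 13 = 0, 260 mod 5 = 0.

x ≡ 260 (mod 9360).


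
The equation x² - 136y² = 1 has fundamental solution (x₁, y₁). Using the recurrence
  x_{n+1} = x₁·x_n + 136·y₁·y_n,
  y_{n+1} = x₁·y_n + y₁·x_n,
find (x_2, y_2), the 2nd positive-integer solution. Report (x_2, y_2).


Step 1: Find the fundamental solution (x₁, y₁) of x² - 136y² = 1.
  Expand √136 as a continued fraction. a₀ = ⌊√136⌋ = 11; iterate m_{k+1} = d_k·a_k − m_k, d_{k+1} = (136 − m_{k+1}²)/d_k, a_{k+1} = ⌊(a₀ + m_{k+1})/d_{k+1}⌋ (starting m₀ = 0, d₀ = 1), with convergents p_k = a_k·p_{k-1} + p_{k-2}, q_k = a_k·q_{k-1} + q_{k-2} (p₋₁ = 1, q₋₁ = 0):
  k = 0: a₀ = 11; p₀/q₀ = 11/1; p₀² − 136·q₀² = 121 − 136 = -15.
  k = 1: m = 11, d = 15, a = ⌊(11 + 11)/15⌋ = 1; p/q = (1·11 + 1)/(1·1 + 0) = 12/1; p² − 136·q² = 144 − 136 = 8.
  k = 2: m = 4, d = 8, a = ⌊(11 + 4)/8⌋ = 1; p/q = (1·12 + 11)/(1·1 + 1) = 23/2; p² − 136·q² = 529 − 544 = -15.
  k = 3: m = 4, d = 15, a = ⌊(11 + 4)/15⌋ = 1; p/q = (1·23 + 12)/(1·2 + 1) = 35/3; p² − 136·q² = 1225 − 1224 = 1.
  The first convergent with p² − 136·q² = 1 gives the fundamental solution (x₁, y₁) = (35, 3).
Step 2: Apply the recurrence (x_{n+1}, y_{n+1}) = (x₁x_n + 136y₁y_n, x₁y_n + y₁x_n) repeatedly.
  From (x_1, y_1) = (35, 3): x_2 = 35·35 + 136·3·3 = 2449; y_2 = 35·3 + 3·35 = 210.
Step 3: Verify x_2² - 136·y_2² = 5997601 - 5997600 = 1 (should be 1). ✓

(x_1, y_1) = (35, 3); (x_2, y_2) = (2449, 210).


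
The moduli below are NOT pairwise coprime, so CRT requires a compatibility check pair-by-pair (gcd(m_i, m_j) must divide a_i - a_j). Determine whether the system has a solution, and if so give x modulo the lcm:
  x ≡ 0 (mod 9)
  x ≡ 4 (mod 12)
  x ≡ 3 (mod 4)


Moduli 9, 12, 4 are not pairwise coprime, so CRT works modulo lcm(m_i) when all pairwise compatibility conditions hold.
Pairwise compatibility: gcd(m_i, m_j) must divide a_i - a_j for every pair.
Merge one congruence at a time:
  Start: x ≡ 0 (mod 9).
  Combine with x ≡ 4 (mod 12): gcd(9, 12) = 3, and 4 - 0 = 4 is NOT divisible by 3.
    ⇒ system is inconsistent (no integer solution).

No solution (the system is inconsistent).


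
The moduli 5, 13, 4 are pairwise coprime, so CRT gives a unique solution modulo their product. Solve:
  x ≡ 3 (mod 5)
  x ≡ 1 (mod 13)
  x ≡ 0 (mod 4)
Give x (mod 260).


Moduli 5, 13, 4 are pairwise coprime; by CRT there is a unique solution modulo M = 5 · 13 · 4 = 260.
Solve pairwise, accumulating the modulus:
  Start with x ≡ 3 (mod 5).
  Combine with x ≡ 1 (mod 13): since gcd(5, 13) = 1, we get a unique residue mod 65.
    Write x = 3 + 5·t and substitute into x ≡ 1 (mod 13): 5·t ≡ 1 − 3 = -2 (mod 13).
    Reduce coefficients mod 13: 5·t ≡ 11 (mod 13).
    The inverse of 5 mod 13 is 8 (since 5·8 = 40 = 3·13 + 1), so t ≡ 8·11 = 88 ≡ 10 (mod 13).
    Then x = 3 + 5·10 = 53, valid modulo lcm(5, 13) = 65: x ≡ 53 (mod 65).
  Combine with x ≡ 0 (mod 4): since gcd(65, 4) = 1, we get a unique residue mod 260.
    Write x = 53 + 65·t and substitute into x ≡ 0 (mod 4): 65·t ≡ 0 − 53 = -53 (mod 4).
    Reduce coefficients mod 4: 1·t ≡ 3 (mod 4).
    So t ≡ 3 (mod 4).
    Then x = 53 + 65·3 = 248, valid modulo lcm(65, 4) = 260: x ≡ 248 (mod 260).
Verify: 248 mod 5 = 3 ✓, 248 mod 13 = 1 ✓, 248 mod 4 = 0 ✓.

x ≡ 248 (mod 260).


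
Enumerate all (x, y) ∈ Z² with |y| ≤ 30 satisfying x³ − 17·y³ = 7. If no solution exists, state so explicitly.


The equation is x³ - 17y³ = 7. For fixed y, x³ = 17·y³ + 7, so a solution requires the RHS to be a perfect cube.
Strategy: iterate y from -30 to 30, compute RHS = 17·y³ + 7, and check whether it is a (positive or negative) perfect cube.
Check small values of y:
  y = 0: RHS = 7 is not a perfect cube.
  y = 1: RHS = 24 is not a perfect cube.
  y = -1: RHS = -10 is not a perfect cube.
  y = 2: RHS = 143 is not a perfect cube.
  y = -2: RHS = -129 is not a perfect cube.
  y = 3: RHS = 466 is not a perfect cube.
  y = -3: RHS = -452 is not a perfect cube.
Continuing the search up to |y| = 30 finds no solutions either.
No (x, y) in the scanned range satisfies the equation.

No integer solutions with |y| ≤ 30.


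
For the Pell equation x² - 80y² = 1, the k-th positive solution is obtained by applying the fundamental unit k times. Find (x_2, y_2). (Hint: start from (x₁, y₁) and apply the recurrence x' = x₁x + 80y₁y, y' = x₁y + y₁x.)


Step 1: Find the fundamental solution (x₁, y₁) of x² - 80y² = 1.
  Expand √80 as a continued fraction. a₀ = ⌊√80⌋ = 8; iterate m_{k+1} = d_k·a_k − m_k, d_{k+1} = (80 − m_{k+1}²)/d_k, a_{k+1} = ⌊(a₀ + m_{k+1})/d_{k+1}⌋ (starting m₀ = 0, d₀ = 1), with convergents p_k = a_k·p_{k-1} + p_{k-2}, q_k = a_k·q_{k-1} + q_{k-2} (p₋₁ = 1, q₋₁ = 0):
  k = 0: a₀ = 8; p₀/q₀ = 8/1; p₀² − 80·q₀² = 64 − 80 = -16.
  k = 1: m = 8, d = 16, a = ⌊(8 + 8)/16⌋ = 1; p/q = (1·8 + 1)/(1·1 + 0) = 9/1; p² − 80·q² = 81 − 80 = 1.
  The first convergent with p² − 80·q² = 1 gives the fundamental solution (x₁, y₁) = (9, 1).
Step 2: Apply the recurrence (x_{n+1}, y_{n+1}) = (x₁x_n + 80y₁y_n, x₁y_n + y₁x_n) repeatedly.
  From (x_1, y_1) = (9, 1): x_2 = 9·9 + 80·1·1 = 161; y_2 = 9·1 + 1·9 = 18.
Step 3: Verify x_2² - 80·y_2² = 25921 - 25920 = 1 (should be 1). ✓

(x_1, y_1) = (9, 1); (x_2, y_2) = (161, 18).


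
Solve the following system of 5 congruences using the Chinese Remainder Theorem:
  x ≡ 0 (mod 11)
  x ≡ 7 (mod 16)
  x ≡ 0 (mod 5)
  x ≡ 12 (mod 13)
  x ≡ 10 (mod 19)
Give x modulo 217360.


Product of moduli M = 11 · 16 · 5 · 13 · 19 = 217360.
Merge one congruence at a time:
  Start: x ≡ 0 (mod 11).
  Combine with x ≡ 7 (mod 16); new modulus lcm = 176.
    Write x = 0 + 11·t and substitute into x ≡ 7 (mod 16): 11·t ≡ 7 − 0 = 7 (mod 16).
    The inverse of 11 mod 16 is 3 (since 11·3 = 33 = 2·16 + 1), so t ≡ 3·7 = 21 ≡ 5 (mod 16).
    Then x = 0 + 11·5 = 55, valid modulo lcm(11, 16) = 176: x ≡ 55 (mod 176).
  Combine with x ≡ 0 (mod 5); new modulus lcm = 880.
    Write x = 55 + 176·t and substitute into x ≡ 0 (mod 5): 176·t ≡ 0 − 55 = -55 (mod 5).
    Reduce coefficients mod 5: 1·t ≡ 0 (mod 5).
    So t ≡ 0 (mod 5).
    Then x = 55 + 176·0 = 55, valid modulo lcm(176, 5) = 880: x ≡ 55 (mod 880).
  Combine with x ≡ 12 (mod 13); new modulus lcm = 11440.
    Write x = 55 + 880·t and substitute into x ≡ 12 (mod 13): 880·t ≡ 12 − 55 = -43 (mod 13).
    Reduce coefficients mod 13: 9·t ≡ 9 (mod 13).
    The inverse of 9 mod 13 is 3 (since 9·3 = 27 = 2·13 + 1), so t ≡ 3·9 = 27 ≡ 1 (mod 13).
    Then x = 55 + 880·1 = 935, valid modulo lcm(880, 13) = 11440: x ≡ 935 (mod 11440).
  Combine with x ≡ 10 (mod 19); new modulus lcm = 217360.
    Write x = 935 + 11440·t and substitute into x ≡ 10 (mod 19): 11440·t ≡ 10 − 935 = -925 (mod 19).
    Reduce coefficients mod 19: 2·t ≡ 6 (mod 19).
    The inverse of 2 mod 19 is 10 (since 2·10 = 20 = 1·19 + 1), so t ≡ 10·6 = 60 ≡ 3 (mod 19).
    Then x = 935 + 11440·3 = 35255, valid modulo lcm(11440, 19) = 217360: x ≡ 35255 (mod 217360).
Verify against each original: 35255 mod 11 = 0, 35255 mod 16 = 7, 35255 mod 5 = 0, 35255 mod 13 = 12, 35255 mod 19 = 10.

x ≡ 35255 (mod 217360).


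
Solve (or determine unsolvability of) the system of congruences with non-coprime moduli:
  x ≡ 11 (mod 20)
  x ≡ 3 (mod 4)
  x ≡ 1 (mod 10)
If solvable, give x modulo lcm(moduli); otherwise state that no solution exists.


Moduli 20, 4, 10 are not pairwise coprime, so CRT works modulo lcm(m_i) when all pairwise compatibility conditions hold.
Pairwise compatibility: gcd(m_i, m_j) must divide a_i - a_j for every pair.
Merge one congruence at a time:
  Start: x ≡ 11 (mod 20).
  Combine with x ≡ 3 (mod 4): gcd(20, 4) = 4; 3 - 11 = -8, which IS divisible by 4, so compatible.
    Write x = 11 + 20·t and substitute into x ≡ 3 (mod 4): 20·t ≡ 3 − 11 = -8 (mod 4).
    Divide the congruence (and modulus) by g = 4: 5·t ≡ -2 (mod 1).
    Modulo 1 every t works; take t = 0.
    Then x = 11 + 20·0 = 11, valid modulo lcm(20, 4) = 20: x ≡ 11 (mod 20).
  Combine with x ≡ 1 (mod 10): gcd(20, 10) = 10; 1 - 11 = -10, which IS divisible by 10, so compatible.
    Write x = 11 + 20·t and substitute into x ≡ 1 (mod 10): 20·t ≡ 1 − 11 = -10 (mod 10).
    Divide the congruence (and modulus) by g = 10: 2·t ≡ -1 (mod 1).
    Modulo 1 every t works; take t = 0.
    Then x = 11 + 20·0 = 11, valid modulo lcm(20, 10) = 20: x ≡ 11 (mod 20).
Verify: 11 mod 20 = 11, 11 mod 4 = 3, 11 mod 10 = 1.

x ≡ 11 (mod 20).


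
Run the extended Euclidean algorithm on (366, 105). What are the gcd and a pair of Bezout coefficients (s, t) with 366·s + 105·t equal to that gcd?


Euclidean algorithm on (366, 105) — divide until remainder is 0:
  366 = 3 · 105 + 51
  105 = 2 · 51 + 3
  51 = 17 · 3 + 0
gcd(366, 105) = 3.
Track Bezout coefficients alongside the remainders: start with r₀ = 366 = a·1 + b·0 (s = 1, t = 0) and r₁ = 105 = a·0 + b·1 (s = 0, t = 1); each new remainder r_{k+1} = r_{k-1} − q_k·r_k inherits s_{k+1} = s_{k-1} − q_k·s_k, t_{k+1} = t_{k-1} − q_k·t_k, so r_k = a·s_k + b·t_k at every step:
  q = 3: r = 51, s = 1 − 3·0 = 1, t = 0 − 3·1 = -3  (check: 366·1 + 105·(-3) = 51)
  q = 2: r = 3, s = 0 − 2·1 = -2, t = 1 − 2·(-3) = 7  (check: 366·(-2) + 105·7 = 3)
The row with r = 3 (the gcd) gives the Bezout coefficients s = -2, t = 7.
Result: 366 · (-2) + 105 · (7) = 3.

gcd(366, 105) = 3; s = -2, t = 7 (check: 366·(-2) + 105·7 = 3).


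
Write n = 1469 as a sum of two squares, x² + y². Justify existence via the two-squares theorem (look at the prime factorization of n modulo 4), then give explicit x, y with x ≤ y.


Step 1: Factor n = 1469 = 13 · 113.
Step 2: Check the mod-4 condition on each prime factor: 13 ≡ 1 (mod 4), exponent 1; 113 ≡ 1 (mod 4), exponent 1.
All primes ≡ 3 (mod 4) appear to even exponent (or don't appear), so by the two-squares theorem n IS expressible as a sum of two squares.
Step 3: Build a representation. Here n = 13 · 113 is a product of primes ≡ 1 (mod 4). Each prime p ≡ 1 (mod 4) is itself a sum of two squares; find a² by testing p − a² for a perfect square:
  13: 13 − 1² = 12, 13 − 2² = 9 = 3² ⇒ 13 = 2² + 3².
  113: 113 − 1² = 112, 113 − 2² = 109, 113 − 3² = 104, 113 − 4² = 97, 113 − 5² = 88, 113 − 6² = 77, 113 − 7² = 64 = 8² ⇒ 113 = 7² + 8².
  Combine using the Brahmagupta–Fibonacci identity (a² + b²)(c² + d²) = (ac − bd)² + (ad + bc)² = (ac + bd)² + (ad − bc)²:
  13 · 113 = 1469: from (2² + 3²)(7² + 8²), take (2·7 − 3·8, 2·8 + 3·7) = (14 − 24, 16 + 21) = (-10, 37); dropping signs (only squares matter) gives (10, 37); check 10² + 37² = 100 + 1369 = 1469 ✓.
Step 4: Order so x ≤ y and verify: 10² + 37² = 100 + 1369 = 1469 = n. ✓

n = 1469 = 10² + 37² (one valid representation with x ≤ y).


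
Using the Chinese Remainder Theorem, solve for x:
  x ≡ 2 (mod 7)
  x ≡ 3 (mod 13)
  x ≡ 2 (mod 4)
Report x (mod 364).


Moduli 7, 13, 4 are pairwise coprime; by CRT there is a unique solution modulo M = 7 · 13 · 4 = 364.
Solve pairwise, accumulating the modulus:
  Start with x ≡ 2 (mod 7).
  Combine with x ≡ 3 (mod 13): since gcd(7, 13) = 1, we get a unique residue mod 91.
    Write x = 2 + 7·t and substitute into x ≡ 3 (mod 13): 7·t ≡ 3 − 2 = 1 (mod 13).
    The inverse of 7 mod 13 is 2 (since 7·2 = 14 = 1·13 + 1), so t ≡ 2·1 = 2 ≡ 2 (mod 13).
    Then x = 2 + 7·2 = 16, valid modulo lcm(7, 13) = 91: x ≡ 16 (mod 91).
  Combine with x ≡ 2 (mod 4): since gcd(91, 4) = 1, we get a unique residue mod 364.
    Write x = 16 + 91·t and substitute into x ≡ 2 (mod 4): 91·t ≡ 2 − 16 = -14 (mod 4).
    Reduce coefficients mod 4: 3·t ≡ 2 (mod 4).
    The inverse of 3 mod 4 is 3 (since 3·3 = 9 = 2·4 + 1), so t ≡ 3·2 = 6 ≡ 2 (mod 4).
    Then x = 16 + 91·2 = 198, valid modulo lcm(91, 4) = 364: x ≡ 198 (mod 364).
Verify: 198 mod 7 = 2 ✓, 198 mod 13 = 3 ✓, 198 mod 4 = 2 ✓.

x ≡ 198 (mod 364).


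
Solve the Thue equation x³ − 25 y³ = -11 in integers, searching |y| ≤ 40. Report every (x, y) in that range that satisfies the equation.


The equation is x³ - 25y³ = -11. For fixed y, x³ = 25·y³ − 11, so a solution requires the RHS to be a perfect cube.
Strategy: iterate y from -40 to 40, compute RHS = 25·y³ − 11, and check whether it is a (positive or negative) perfect cube.
Check small values of y:
  y = 0: RHS = -11 is not a perfect cube.
  y = 1: RHS = 14 is not a perfect cube.
  y = -1: RHS = -36 is not a perfect cube.
  y = 2: RHS = 189 is not a perfect cube.
  y = -2: RHS = -211 is not a perfect cube.
  y = 3: RHS = 664 is not a perfect cube.
  y = -3: RHS = -686 is not a perfect cube.
Continuing the search up to |y| = 40 finds no solutions either.
No (x, y) in the scanned range satisfies the equation.

No integer solutions with |y| ≤ 40.


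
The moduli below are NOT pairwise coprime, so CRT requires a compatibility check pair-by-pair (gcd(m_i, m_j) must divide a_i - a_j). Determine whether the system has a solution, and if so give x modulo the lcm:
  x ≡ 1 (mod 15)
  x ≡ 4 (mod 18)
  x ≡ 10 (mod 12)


Moduli 15, 18, 12 are not pairwise coprime, so CRT works modulo lcm(m_i) when all pairwise compatibility conditions hold.
Pairwise compatibility: gcd(m_i, m_j) must divide a_i - a_j for every pair.
Merge one congruence at a time:
  Start: x ≡ 1 (mod 15).
  Combine with x ≡ 4 (mod 18): gcd(15, 18) = 3; 4 - 1 = 3, which IS divisible by 3, so compatible.
    Write x = 1 + 15·t and substitute into x ≡ 4 (mod 18): 15·t ≡ 4 − 1 = 3 (mod 18).
    Divide the congruence (and modulus) by g = 3: 5·t ≡ 1 (mod 6).
    The inverse of 5 mod 6 is 5 (since 5·5 = 25 = 4·6 + 1), so t ≡ 5·1 = 5 ≡ 5 (mod 6).
    Then x = 1 + 15·5 = 76, valid modulo lcm(15, 18) = 90: x ≡ 76 (mod 90).
  Combine with x ≡ 10 (mod 12): gcd(90, 12) = 6; 10 - 76 = -66, which IS divisible by 6, so compatible.
    Write x = 76 + 90·t and substitute into x ≡ 10 (mod 12): 90·t ≡ 10 − 76 = -66 (mod 12).
    Divide the congruence (and modulus) by g = 6: 15·t ≡ -11 (mod 2).
    Reduce coefficients mod 2: 1·t ≡ 1 (mod 2).
    So t ≡ 1 (mod 2).
    Then x = 76 + 90·1 = 166, valid modulo lcm(90, 12) = 180: x ≡ 166 (mod 180).
Verify: 166 mod 15 = 1, 166 mod 18 = 4, 166 mod 12 = 10.

x ≡ 166 (mod 180).


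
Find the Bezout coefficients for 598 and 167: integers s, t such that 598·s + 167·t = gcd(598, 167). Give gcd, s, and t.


Euclidean algorithm on (598, 167) — divide until remainder is 0:
  598 = 3 · 167 + 97
  167 = 1 · 97 + 70
  97 = 1 · 70 + 27
  70 = 2 · 27 + 16
  27 = 1 · 16 + 11
  16 = 1 · 11 + 5
  11 = 2 · 5 + 1
  5 = 5 · 1 + 0
gcd(598, 167) = 1.
Track Bezout coefficients alongside the remainders: start with r₀ = 598 = a·1 + b·0 (s = 1, t = 0) and r₁ = 167 = a·0 + b·1 (s = 0, t = 1); each new remainder r_{k+1} = r_{k-1} − q_k·r_k inherits s_{k+1} = s_{k-1} − q_k·s_k, t_{k+1} = t_{k-1} − q_k·t_k, so r_k = a·s_k + b·t_k at every step:
  q = 3: r = 97, s = 1 − 3·0 = 1, t = 0 − 3·1 = -3  (check: 598·1 + 167·(-3) = 97)
  q = 1: r = 70, s = 0 − 1·1 = -1, t = 1 − 1·(-3) = 4  (check: 598·(-1) + 167·4 = 70)
  q = 1: r = 27, s = 1 − 1·(-1) = 2, t = -3 − 1·4 = -7  (check: 598·2 + 167·(-7) = 27)
  q = 2: r = 16, s = -1 − 2·2 = -5, t = 4 − 2·(-7) = 18  (check: 598·(-5) + 167·18 = 16)
  q = 1: r = 11, s = 2 − 1·(-5) = 7, t = -7 − 1·18 = -25  (check: 598·7 + 167·(-25) = 11)
  q = 1: r = 5, s = -5 − 1·7 = -12, t = 18 − 1·(-25) = 43  (check: 598·(-12) + 167·43 = 5)
  q = 2: r = 1, s = 7 − 2·(-12) = 31, t = -25 − 2·43 = -111  (check: 598·31 + 167·(-111) = 1)
The row with r = 1 (the gcd) gives the Bezout coefficients s = 31, t = -111.
Result: 598 · (31) + 167 · (-111) = 1.

gcd(598, 167) = 1; s = 31, t = -111 (check: 598·31 + 167·(-111) = 1).


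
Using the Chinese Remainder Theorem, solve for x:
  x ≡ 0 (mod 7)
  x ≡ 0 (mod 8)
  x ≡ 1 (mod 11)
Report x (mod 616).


Moduli 7, 8, 11 are pairwise coprime; by CRT there is a unique solution modulo M = 7 · 8 · 11 = 616.
Solve pairwise, accumulating the modulus:
  Start with x ≡ 0 (mod 7).
  Combine with x ≡ 0 (mod 8): since gcd(7, 8) = 1, we get a unique residue mod 56.
    Write x = 0 + 7·t and substitute into x ≡ 0 (mod 8): 7·t ≡ 0 − 0 = 0 (mod 8).
    The inverse of 7 mod 8 is 7 (since 7·7 = 49 = 6·8 + 1), so t ≡ 7·0 = 0 ≡ 0 (mod 8).
    Then x = 0 + 7·0 = 0, valid modulo lcm(7, 8) = 56: x ≡ 0 (mod 56).
  Combine with x ≡ 1 (mod 11): since gcd(56, 11) = 1, we get a unique residue mod 616.
    Write x = 0 + 56·t and substitute into x ≡ 1 (mod 11): 56·t ≡ 1 − 0 = 1 (mod 11).
    Reduce coefficients mod 11: 1·t ≡ 1 (mod 11).
    So t ≡ 1 (mod 11).
    Then x = 0 + 56·1 = 56, valid modulo lcm(56, 11) = 616: x ≡ 56 (mod 616).
Verify: 56 mod 7 = 0 ✓, 56 mod 8 = 0 ✓, 56 mod 11 = 1 ✓.

x ≡ 56 (mod 616).


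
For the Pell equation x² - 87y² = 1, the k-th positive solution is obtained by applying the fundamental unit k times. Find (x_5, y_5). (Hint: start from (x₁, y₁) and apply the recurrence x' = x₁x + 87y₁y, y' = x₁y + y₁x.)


Step 1: Find the fundamental solution (x₁, y₁) of x² - 87y² = 1.
  Expand √87 as a continued fraction. a₀ = ⌊√87⌋ = 9; iterate m_{k+1} = d_k·a_k − m_k, d_{k+1} = (87 − m_{k+1}²)/d_k, a_{k+1} = ⌊(a₀ + m_{k+1})/d_{k+1}⌋ (starting m₀ = 0, d₀ = 1), with convergents p_k = a_k·p_{k-1} + p_{k-2}, q_k = a_k·q_{k-1} + q_{k-2} (p₋₁ = 1, q₋₁ = 0):
  k = 0: a₀ = 9; p₀/q₀ = 9/1; p₀² − 87·q₀² = 81 − 87 = -6.
  k = 1: m = 9, d = 6, a = ⌊(9 + 9)/6⌋ = 3; p/q = (3·9 + 1)/(3·1 + 0) = 28/3; p² − 87·q² = 784 − 783 = 1.
  The first convergent with p² − 87·q² = 1 gives the fundamental solution (x₁, y₁) = (28, 3).
Step 2: Apply the recurrence (x_{n+1}, y_{n+1}) = (x₁x_n + 87y₁y_n, x₁y_n + y₁x_n) repeatedly.
  From (x_1, y_1) = (28, 3): x_2 = 28·28 + 87·3·3 = 1567; y_2 = 28·3 + 3·28 = 168.
  From (x_2, y_2) = (1567, 168): x_3 = 28·1567 + 87·3·168 = 87724; y_3 = 28·168 + 3·1567 = 9405.
  From (x_3, y_3) = (87724, 9405): x_4 = 28·87724 + 87·3·9405 = 4910977; y_4 = 28·9405 + 3·87724 = 526512.
  From (x_4, y_4) = (4910977, 526512): x_5 = 28·4910977 + 87·3·526512 = 274926988; y_5 = 28·526512 + 3·4910977 = 29475267.
Step 3: Verify x_5² - 87·y_5² = 75584848730752144 - 75584848730752143 = 1 (should be 1). ✓

(x_1, y_1) = (28, 3); (x_5, y_5) = (274926988, 29475267).


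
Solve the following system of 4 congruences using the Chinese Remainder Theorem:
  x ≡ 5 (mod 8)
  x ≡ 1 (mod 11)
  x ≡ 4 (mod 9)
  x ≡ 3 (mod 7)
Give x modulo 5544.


Product of moduli M = 8 · 11 · 9 · 7 = 5544.
Merge one congruence at a time:
  Start: x ≡ 5 (mod 8).
  Combine with x ≡ 1 (mod 11); new modulus lcm = 88.
    Write x = 5 + 8·t and substitute into x ≡ 1 (mod 11): 8·t ≡ 1 − 5 = -4 (mod 11).
    Reduce coefficients mod 11: 8·t ≡ 7 (mod 11).
    The inverse of 8 mod 11 is 7 (since 8·7 = 56 = 5·11 + 1), so t ≡ 7·7 = 49 ≡ 5 (mod 11).
    Then x = 5 + 8·5 = 45, valid modulo lcm(8, 11) = 88: x ≡ 45 (mod 88).
  Combine with x ≡ 4 (mod 9); new modulus lcm = 792.
    Write x = 45 + 88·t and substitute into x ≡ 4 (mod 9): 88·t ≡ 4 − 45 = -41 (mod 9).
    Reduce coefficients mod 9: 7·t ≡ 4 (mod 9).
    The inverse of 7 mod 9 is 4 (since 7·4 = 28 = 3·9 + 1), so t ≡ 4·4 = 16 ≡ 7 (mod 9).
    Then x = 45 + 88·7 = 661, valid modulo lcm(88, 9) = 792: x ≡ 661 (mod 792).
  Combine with x ≡ 3 (mod 7); new modulus lcm = 5544.
    Write x = 661 + 792·t and substitute into x ≡ 3 (mod 7): 792·t ≡ 3 − 661 = -658 (mod 7).
    Reduce coefficients mod 7: 1·t ≡ 0 (mod 7).
    So t ≡ 0 (mod 7).
    Then x = 661 + 792·0 = 661, valid modulo lcm(792, 7) = 5544: x ≡ 661 (mod 5544).
Verify against each original: 661 mod 8 = 5, 661 mod 11 = 1, 661 mod 9 = 4, 661 mod 7 = 3.

x ≡ 661 (mod 5544).


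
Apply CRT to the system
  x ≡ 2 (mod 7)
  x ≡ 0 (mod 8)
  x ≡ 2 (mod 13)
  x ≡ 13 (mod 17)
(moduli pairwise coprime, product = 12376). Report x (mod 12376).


Product of moduli M = 7 · 8 · 13 · 17 = 12376.
Merge one congruence at a time:
  Start: x ≡ 2 (mod 7).
  Combine with x ≡ 0 (mod 8); new modulus lcm = 56.
    Write x = 2 + 7·t and substitute into x ≡ 0 (mod 8): 7·t ≡ 0 − 2 = -2 (mod 8).
    Reduce coefficients mod 8: 7·t ≡ 6 (mod 8).
    The inverse of 7 mod 8 is 7 (since 7·7 = 49 = 6·8 + 1), so t ≡ 7·6 = 42 ≡ 2 (mod 8).
    Then x = 2 + 7·2 = 16, valid modulo lcm(7, 8) = 56: x ≡ 16 (mod 56).
  Combine with x ≡ 2 (mod 13); new modulus lcm = 728.
    Write x = 16 + 56·t and substitute into x ≡ 2 (mod 13): 56·t ≡ 2 − 16 = -14 (mod 13).
    Reduce coefficients mod 13: 4·t ≡ 12 (mod 13).
    The inverse of 4 mod 13 is 10 (since 4·10 = 40 = 3·13 + 1), so t ≡ 10·12 = 120 ≡ 3 (mod 13).
    Then x = 16 + 56·3 = 184, valid modulo lcm(56, 13) = 728: x ≡ 184 (mod 728).
  Combine with x ≡ 13 (mod 17); new modulus lcm = 12376.
    Write x = 184 + 728·t and substitute into x ≡ 13 (mod 17): 728·t ≡ 13 − 184 = -171 (mod 17).
    Reduce coefficients mod 17: 14·t ≡ 16 (mod 17).
    The inverse of 14 mod 17 is 11 (since 14·11 = 154 = 9·17 + 1), so t ≡ 11·16 = 176 ≡ 6 (mod 17).
    Then x = 184 + 728·6 = 4552, valid modulo lcm(728, 17) = 12376: x ≡ 4552 (mod 12376).
Verify against each original: 4552 mod 7 = 2, 4552 mod 8 = 0, 4552 mod 13 = 2, 4552 mod 17 = 13.

x ≡ 4552 (mod 12376).


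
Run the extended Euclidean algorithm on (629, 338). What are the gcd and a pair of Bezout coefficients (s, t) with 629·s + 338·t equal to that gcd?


Euclidean algorithm on (629, 338) — divide until remainder is 0:
  629 = 1 · 338 + 291
  338 = 1 · 291 + 47
  291 = 6 · 47 + 9
  47 = 5 · 9 + 2
  9 = 4 · 2 + 1
  2 = 2 · 1 + 0
gcd(629, 338) = 1.
Track Bezout coefficients alongside the remainders: start with r₀ = 629 = a·1 + b·0 (s = 1, t = 0) and r₁ = 338 = a·0 + b·1 (s = 0, t = 1); each new remainder r_{k+1} = r_{k-1} − q_k·r_k inherits s_{k+1} = s_{k-1} − q_k·s_k, t_{k+1} = t_{k-1} − q_k·t_k, so r_k = a·s_k + b·t_k at every step:
  q = 1: r = 291, s = 1 − 1·0 = 1, t = 0 − 1·1 = -1  (check: 629·1 + 338·(-1) = 291)
  q = 1: r = 47, s = 0 − 1·1 = -1, t = 1 − 1·(-1) = 2  (check: 629·(-1) + 338·2 = 47)
  q = 6: r = 9, s = 1 − 6·(-1) = 7, t = -1 − 6·2 = -13  (check: 629·7 + 338·(-13) = 9)
  q = 5: r = 2, s = -1 − 5·7 = -36, t = 2 − 5·(-13) = 67  (check: 629·(-36) + 338·67 = 2)
  q = 4: r = 1, s = 7 − 4·(-36) = 151, t = -13 − 4·67 = -281  (check: 629·151 + 338·(-281) = 1)
The row with r = 1 (the gcd) gives the Bezout coefficients s = 151, t = -281.
Result: 629 · (151) + 338 · (-281) = 1.

gcd(629, 338) = 1; s = 151, t = -281 (check: 629·151 + 338·(-281) = 1).


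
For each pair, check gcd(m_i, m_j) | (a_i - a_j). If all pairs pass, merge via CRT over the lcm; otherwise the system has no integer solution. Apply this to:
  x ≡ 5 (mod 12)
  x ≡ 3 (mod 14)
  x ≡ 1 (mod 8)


Moduli 12, 14, 8 are not pairwise coprime, so CRT works modulo lcm(m_i) when all pairwise compatibility conditions hold.
Pairwise compatibility: gcd(m_i, m_j) must divide a_i - a_j for every pair.
Merge one congruence at a time:
  Start: x ≡ 5 (mod 12).
  Combine with x ≡ 3 (mod 14): gcd(12, 14) = 2; 3 - 5 = -2, which IS divisible by 2, so compatible.
    Write x = 5 + 12·t and substitute into x ≡ 3 (mod 14): 12·t ≡ 3 − 5 = -2 (mod 14).
    Divide the congruence (and modulus) by g = 2: 6·t ≡ -1 (mod 7).
    Reduce coefficients mod 7: 6·t ≡ 6 (mod 7).
    The inverse of 6 mod 7 is 6 (since 6·6 = 36 = 5·7 + 1), so t ≡ 6·6 = 36 ≡ 1 (mod 7).
    Then x = 5 + 12·1 = 17, valid modulo lcm(12, 14) = 84: x ≡ 17 (mod 84).
  Combine with x ≡ 1 (mod 8): gcd(84, 8) = 4; 1 - 17 = -16, which IS divisible by 4, so compatible.
    Write x = 17 + 84·t and substitute into x ≡ 1 (mod 8): 84·t ≡ 1 − 17 = -16 (mod 8).
    Divide the congruence (and modulus) by g = 4: 21·t ≡ -4 (mod 2).
    Reduce coefficients mod 2: 1·t ≡ 0 (mod 2).
    So t ≡ 0 (mod 2).
    Then x = 17 + 84·0 = 17, valid modulo lcm(84, 8) = 168: x ≡ 17 (mod 168).
Verify: 17 mod 12 = 5, 17 mod 14 = 3, 17 mod 8 = 1.

x ≡ 17 (mod 168).
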